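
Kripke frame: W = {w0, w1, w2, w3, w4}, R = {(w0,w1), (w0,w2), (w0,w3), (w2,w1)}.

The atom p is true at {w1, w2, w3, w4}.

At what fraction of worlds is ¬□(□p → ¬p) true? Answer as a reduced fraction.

w0: □(□p → ¬p) is F. ✓
w1: □(□p → ¬p) is T. ✗
w2: □(□p → ¬p) is F. ✓
w3: □(□p → ¬p) is T. ✗
w4: □(□p → ¬p) is T. ✗
That's 2 of 5 worlds, so 2/5.

2/5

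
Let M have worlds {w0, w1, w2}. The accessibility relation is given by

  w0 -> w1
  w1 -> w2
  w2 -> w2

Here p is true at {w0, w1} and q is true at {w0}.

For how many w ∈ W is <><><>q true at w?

0

w0: successors {w1}; <><>q there: w1:F. ✗
w1: successors {w2}; <><>q there: w2:F. ✗
w2: successors {w2}; <><>q there: w2:F. ✗
Satisfying worlds: ∅.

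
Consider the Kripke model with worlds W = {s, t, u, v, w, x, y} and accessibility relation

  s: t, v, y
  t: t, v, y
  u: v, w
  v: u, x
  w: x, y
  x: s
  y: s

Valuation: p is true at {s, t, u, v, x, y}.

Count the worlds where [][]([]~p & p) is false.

7

s: successors {t, v, y}; []([]~p & p) there: t:F, v:F, y:F. ✗
t: successors {t, v, y}; []([]~p & p) there: t:F, v:F, y:F. ✗
u: successors {v, w}; []([]~p & p) there: v:F, w:F. ✗
v: successors {u, x}; []([]~p & p) there: u:F, x:F. ✗
w: successors {x, y}; []([]~p & p) there: x:F, y:F. ✗
x: successors {s}; []([]~p & p) there: s:F. ✗
y: successors {s}; []([]~p & p) there: s:F. ✗
Satisfying worlds: ∅.
So [][]([]~p & p) fails at the other 7 worlds.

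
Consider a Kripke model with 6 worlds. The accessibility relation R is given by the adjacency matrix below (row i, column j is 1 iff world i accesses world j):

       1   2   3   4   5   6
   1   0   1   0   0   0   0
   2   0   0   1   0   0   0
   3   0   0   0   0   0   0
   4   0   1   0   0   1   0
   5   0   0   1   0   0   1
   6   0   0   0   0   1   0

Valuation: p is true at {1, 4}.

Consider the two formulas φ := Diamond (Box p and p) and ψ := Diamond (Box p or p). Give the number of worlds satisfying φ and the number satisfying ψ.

0 and 2

For Diamond (Box p and p):
1: successors {2}; Box p and p there: 2:F. ✗
2: successors {3}; Box p and p there: 3:F. ✗
3: no successors, so Diamond (Box p and p) fails. ✗
4: successors {2, 5}; Box p and p there: 2:F, 5:F. ✗
5: successors {3, 6}; Box p and p there: 3:F, 6:F. ✗
6: successors {5}; Box p and p there: 5:F. ✗
— 0 worlds.
For Diamond (Box p or p):
1: successors {2}; Box p or p there: 2:F. ✗
2: successors {3}; Box p or p there: 3:T. ✓
3: no successors, so Diamond (Box p or p) fails. ✗
4: successors {2, 5}; Box p or p there: 2:F, 5:F. ✗
5: successors {3, 6}; Box p or p there: 3:T, 6:F. ✓
6: successors {5}; Box p or p there: 5:F. ✗
— 2 worlds.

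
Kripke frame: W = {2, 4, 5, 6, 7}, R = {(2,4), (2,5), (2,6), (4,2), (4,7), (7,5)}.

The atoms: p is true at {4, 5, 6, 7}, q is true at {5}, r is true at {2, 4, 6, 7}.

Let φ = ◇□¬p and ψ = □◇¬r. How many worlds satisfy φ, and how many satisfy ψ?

For ◇□¬p:
2: successors {4, 5, 6}; □¬p there: 4:F, 5:T, 6:T. ✓
4: successors {2, 7}; □¬p there: 2:F, 7:F. ✗
5: no successors, so ◇□¬p fails. ✗
6: no successors, so ◇□¬p fails. ✗
7: successors {5}; □¬p there: 5:T. ✓
— 2 worlds.
For □◇¬r:
2: successors {4, 5, 6}; ◇¬r there: 4:F, 5:F, 6:F. ✗
4: successors {2, 7}; ◇¬r there: 2:T, 7:T. ✓
5: no successors, so □◇¬r holds vacuously. ✓
6: no successors, so □◇¬r holds vacuously. ✓
7: successors {5}; ◇¬r there: 5:F. ✗
— 3 worlds.

2 and 3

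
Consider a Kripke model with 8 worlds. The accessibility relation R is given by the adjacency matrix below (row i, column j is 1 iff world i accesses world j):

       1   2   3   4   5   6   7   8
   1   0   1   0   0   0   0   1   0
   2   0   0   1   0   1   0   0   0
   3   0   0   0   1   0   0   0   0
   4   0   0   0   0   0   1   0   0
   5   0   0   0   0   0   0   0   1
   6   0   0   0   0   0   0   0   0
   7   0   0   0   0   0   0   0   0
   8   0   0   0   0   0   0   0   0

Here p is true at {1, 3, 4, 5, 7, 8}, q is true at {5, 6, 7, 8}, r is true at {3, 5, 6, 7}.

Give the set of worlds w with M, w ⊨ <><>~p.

1: successors {2, 7}; <>~p there: 2:F, 7:F. ✗
2: successors {3, 5}; <>~p there: 3:F, 5:F. ✗
3: successors {4}; <>~p there: 4:T. ✓
4: successors {6}; <>~p there: 6:F. ✗
5: successors {8}; <>~p there: 8:F. ✗
6: no successors, so <><>~p fails. ✗
7: no successors, so <><>~p fails. ✗
8: no successors, so <><>~p fails. ✗

{3}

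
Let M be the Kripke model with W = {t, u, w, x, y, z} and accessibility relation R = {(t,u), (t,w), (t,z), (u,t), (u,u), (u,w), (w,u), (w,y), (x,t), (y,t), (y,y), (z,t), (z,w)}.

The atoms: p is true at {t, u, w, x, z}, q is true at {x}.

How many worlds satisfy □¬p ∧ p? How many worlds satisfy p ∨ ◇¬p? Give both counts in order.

0 and 6

For □¬p ∧ p:
t: □¬p is F, p is T. ✗
u: □¬p is F, p is T. ✗
w: □¬p is F, p is T. ✗
x: □¬p is F, p is T. ✗
y: □¬p is F, p is F. ✗
z: □¬p is F, p is T. ✗
— 0 worlds.
For p ∨ ◇¬p:
t: p is T, ◇¬p is F. ✓
u: p is T, ◇¬p is F. ✓
w: p is T, ◇¬p is T. ✓
x: p is T, ◇¬p is F. ✓
y: p is F, ◇¬p is T. ✓
z: p is T, ◇¬p is F. ✓
— 6 worlds.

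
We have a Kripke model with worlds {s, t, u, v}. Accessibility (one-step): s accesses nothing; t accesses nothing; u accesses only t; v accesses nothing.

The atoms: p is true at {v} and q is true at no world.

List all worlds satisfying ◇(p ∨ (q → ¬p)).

{u}

s: no successors, so ◇(p ∨ (q → ¬p)) fails. ✗
t: no successors, so ◇(p ∨ (q → ¬p)) fails. ✗
u: successors {t}; p ∨ (q → ¬p) there: t:T. ✓
v: no successors, so ◇(p ∨ (q → ¬p)) fails. ✗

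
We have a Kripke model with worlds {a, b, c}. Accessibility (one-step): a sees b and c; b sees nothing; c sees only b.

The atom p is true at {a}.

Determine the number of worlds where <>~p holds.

2

a: successors {b, c}; ~p there: b:T, c:T. ✓
b: no successors, so <>~p fails. ✗
c: successors {b}; ~p there: b:T. ✓
Satisfying worlds: {a, c}.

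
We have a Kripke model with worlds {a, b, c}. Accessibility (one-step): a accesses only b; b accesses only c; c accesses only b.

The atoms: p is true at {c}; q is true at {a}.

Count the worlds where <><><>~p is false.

a: successors {b}; <><>~p there: b:T. ✓
b: successors {c}; <><>~p there: c:F. ✗
c: successors {b}; <><>~p there: b:T. ✓
Satisfying worlds: {a, c}.
So <><><>~p fails at the other 1 world.

1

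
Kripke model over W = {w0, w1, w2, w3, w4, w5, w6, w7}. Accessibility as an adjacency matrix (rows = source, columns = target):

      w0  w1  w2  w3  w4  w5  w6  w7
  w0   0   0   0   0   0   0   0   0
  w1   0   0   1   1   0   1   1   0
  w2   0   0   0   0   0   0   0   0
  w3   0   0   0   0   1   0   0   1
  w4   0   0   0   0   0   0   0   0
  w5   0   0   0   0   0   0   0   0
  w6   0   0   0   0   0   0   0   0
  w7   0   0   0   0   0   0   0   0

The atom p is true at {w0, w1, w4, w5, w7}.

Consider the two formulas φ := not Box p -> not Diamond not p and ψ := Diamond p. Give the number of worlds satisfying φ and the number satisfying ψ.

For not Box p -> not Diamond not p:
w0: not Box p is F, not Diamond not p is T. ✓
w1: not Box p is T, not Diamond not p is F. ✗
w2: not Box p is F, not Diamond not p is T. ✓
w3: not Box p is F, not Diamond not p is T. ✓
w4: not Box p is F, not Diamond not p is T. ✓
w5: not Box p is F, not Diamond not p is T. ✓
w6: not Box p is F, not Diamond not p is T. ✓
w7: not Box p is F, not Diamond not p is T. ✓
— 7 worlds.
For Diamond p:
w0: no successors, so Diamond p fails. ✗
w1: successors {w2, w3, w5, w6}; p there: w2:F, w3:F, w5:T, w6:F. ✓
w2: no successors, so Diamond p fails. ✗
w3: successors {w4, w7}; p there: w4:T, w7:T. ✓
w4: no successors, so Diamond p fails. ✗
w5: no successors, so Diamond p fails. ✗
w6: no successors, so Diamond p fails. ✗
w7: no successors, so Diamond p fails. ✗
— 2 worlds.

7 and 2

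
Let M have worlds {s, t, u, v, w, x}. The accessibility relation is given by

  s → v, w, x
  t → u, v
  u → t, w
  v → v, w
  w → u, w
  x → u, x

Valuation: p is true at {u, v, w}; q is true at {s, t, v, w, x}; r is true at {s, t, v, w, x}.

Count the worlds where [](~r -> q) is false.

s: successors {v, w, x}; ~r -> q there: v:T, w:T, x:T. ✓
t: successors {u, v}; ~r -> q there: u:F, v:T. ✗
u: successors {t, w}; ~r -> q there: t:T, w:T. ✓
v: successors {v, w}; ~r -> q there: v:T, w:T. ✓
w: successors {u, w}; ~r -> q there: u:F, w:T. ✗
x: successors {u, x}; ~r -> q there: u:F, x:T. ✗
Satisfying worlds: {s, u, v}.
So [](~r -> q) fails at the other 3 worlds.

3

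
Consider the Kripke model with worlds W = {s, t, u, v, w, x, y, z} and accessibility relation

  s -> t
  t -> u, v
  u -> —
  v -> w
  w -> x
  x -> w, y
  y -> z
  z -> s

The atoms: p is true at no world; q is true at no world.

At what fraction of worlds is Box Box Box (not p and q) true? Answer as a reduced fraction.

s: successors {t}; Box Box (not p and q) there: t:F. ✗
t: successors {u, v}; Box Box (not p and q) there: u:T, v:F. ✗
u: no successors, so Box Box Box (not p and q) holds vacuously. ✓
v: successors {w}; Box Box (not p and q) there: w:F. ✗
w: successors {x}; Box Box (not p and q) there: x:F. ✗
x: successors {w, y}; Box Box (not p and q) there: w:F, y:F. ✗
y: successors {z}; Box Box (not p and q) there: z:F. ✗
z: successors {s}; Box Box (not p and q) there: s:F. ✗
That's 1 of 8 worlds, so 1/8.

1/8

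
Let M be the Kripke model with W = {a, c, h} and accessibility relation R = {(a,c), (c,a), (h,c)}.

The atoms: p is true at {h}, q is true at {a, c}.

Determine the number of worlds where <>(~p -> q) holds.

3

a: successors {c}; ~p -> q there: c:T. ✓
c: successors {a}; ~p -> q there: a:T. ✓
h: successors {c}; ~p -> q there: c:T. ✓
Satisfying worlds: {a, c, h}.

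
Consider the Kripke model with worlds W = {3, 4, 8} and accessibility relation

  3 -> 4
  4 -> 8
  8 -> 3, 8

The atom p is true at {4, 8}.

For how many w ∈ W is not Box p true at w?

1

3: Box p is T. ✗
4: Box p is T. ✗
8: Box p is F. ✓
Satisfying worlds: {8}.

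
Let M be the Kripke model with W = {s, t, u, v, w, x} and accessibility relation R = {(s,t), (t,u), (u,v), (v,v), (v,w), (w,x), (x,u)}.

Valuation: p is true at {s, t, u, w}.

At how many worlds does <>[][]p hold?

s: successors {t}; [][]p there: t:F. ✗
t: successors {u}; [][]p there: u:F. ✗
u: successors {v}; [][]p there: v:F. ✗
v: successors {v, w}; [][]p there: v:F, w:T. ✓
w: successors {x}; [][]p there: x:F. ✗
x: successors {u}; [][]p there: u:F. ✗
Satisfying worlds: {v}.

1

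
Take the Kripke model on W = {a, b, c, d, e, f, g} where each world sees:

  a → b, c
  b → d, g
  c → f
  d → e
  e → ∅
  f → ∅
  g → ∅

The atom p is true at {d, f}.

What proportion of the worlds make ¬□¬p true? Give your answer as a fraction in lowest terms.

a: □¬p is T. ✗
b: □¬p is F. ✓
c: □¬p is F. ✓
d: □¬p is T. ✗
e: □¬p is T. ✗
f: □¬p is T. ✗
g: □¬p is T. ✗
That's 2 of 7 worlds, so 2/7.

2/7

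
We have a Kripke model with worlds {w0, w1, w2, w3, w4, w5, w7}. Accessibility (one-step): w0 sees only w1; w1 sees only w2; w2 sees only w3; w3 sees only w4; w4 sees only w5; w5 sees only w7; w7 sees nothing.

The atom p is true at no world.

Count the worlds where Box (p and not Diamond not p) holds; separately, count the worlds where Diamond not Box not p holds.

For Box (p and not Diamond not p):
w0: successors {w1}; p and not Diamond not p there: w1:F. ✗
w1: successors {w2}; p and not Diamond not p there: w2:F. ✗
w2: successors {w3}; p and not Diamond not p there: w3:F. ✗
w3: successors {w4}; p and not Diamond not p there: w4:F. ✗
w4: successors {w5}; p and not Diamond not p there: w5:F. ✗
w5: successors {w7}; p and not Diamond not p there: w7:F. ✗
w7: no successors, so Box (p and not Diamond not p) holds vacuously. ✓
— 1 world.
For Diamond not Box not p:
w0: successors {w1}; not Box not p there: w1:F. ✗
w1: successors {w2}; not Box not p there: w2:F. ✗
w2: successors {w3}; not Box not p there: w3:F. ✗
w3: successors {w4}; not Box not p there: w4:F. ✗
w4: successors {w5}; not Box not p there: w5:F. ✗
w5: successors {w7}; not Box not p there: w7:F. ✗
w7: no successors, so Diamond not Box not p fails. ✗
— 0 worlds.

1 and 0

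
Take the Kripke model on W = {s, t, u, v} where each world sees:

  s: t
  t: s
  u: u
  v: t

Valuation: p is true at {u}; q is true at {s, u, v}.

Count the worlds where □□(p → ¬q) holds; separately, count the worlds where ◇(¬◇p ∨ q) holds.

3 and 4

For □□(p → ¬q):
s: successors {t}; □(p → ¬q) there: t:T. ✓
t: successors {s}; □(p → ¬q) there: s:T. ✓
u: successors {u}; □(p → ¬q) there: u:F. ✗
v: successors {t}; □(p → ¬q) there: t:T. ✓
— 3 worlds.
For ◇(¬◇p ∨ q):
s: successors {t}; ¬◇p ∨ q there: t:T. ✓
t: successors {s}; ¬◇p ∨ q there: s:T. ✓
u: successors {u}; ¬◇p ∨ q there: u:T. ✓
v: successors {t}; ¬◇p ∨ q there: t:T. ✓
— 4 worlds.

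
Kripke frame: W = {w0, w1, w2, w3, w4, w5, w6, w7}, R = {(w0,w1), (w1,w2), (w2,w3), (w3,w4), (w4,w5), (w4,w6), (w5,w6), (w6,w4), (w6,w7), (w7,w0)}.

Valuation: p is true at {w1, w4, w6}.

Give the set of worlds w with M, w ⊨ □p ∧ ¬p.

w0: □p is T, ¬p is T. ✓
w1: □p is F, ¬p is F. ✗
w2: □p is F, ¬p is T. ✗
w3: □p is T, ¬p is T. ✓
w4: □p is F, ¬p is F. ✗
w5: □p is T, ¬p is T. ✓
w6: □p is F, ¬p is F. ✗
w7: □p is F, ¬p is T. ✗

{w0, w3, w5}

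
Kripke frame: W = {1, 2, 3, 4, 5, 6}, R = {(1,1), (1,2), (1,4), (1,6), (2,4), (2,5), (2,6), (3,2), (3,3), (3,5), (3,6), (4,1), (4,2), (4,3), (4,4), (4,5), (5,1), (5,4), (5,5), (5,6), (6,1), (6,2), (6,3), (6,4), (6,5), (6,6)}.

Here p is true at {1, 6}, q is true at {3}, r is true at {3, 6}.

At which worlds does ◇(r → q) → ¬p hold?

1: ◇(r → q) is T, ¬p is F. ✗
2: ◇(r → q) is T, ¬p is T. ✓
3: ◇(r → q) is T, ¬p is T. ✓
4: ◇(r → q) is T, ¬p is T. ✓
5: ◇(r → q) is T, ¬p is T. ✓
6: ◇(r → q) is T, ¬p is F. ✗

{2, 3, 4, 5}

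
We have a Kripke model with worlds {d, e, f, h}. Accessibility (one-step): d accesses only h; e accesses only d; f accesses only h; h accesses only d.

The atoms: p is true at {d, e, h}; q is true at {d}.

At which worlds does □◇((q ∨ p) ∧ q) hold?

d: successors {h}; ◇((q ∨ p) ∧ q) there: h:T. ✓
e: successors {d}; ◇((q ∨ p) ∧ q) there: d:F. ✗
f: successors {h}; ◇((q ∨ p) ∧ q) there: h:T. ✓
h: successors {d}; ◇((q ∨ p) ∧ q) there: d:F. ✗

{d, f}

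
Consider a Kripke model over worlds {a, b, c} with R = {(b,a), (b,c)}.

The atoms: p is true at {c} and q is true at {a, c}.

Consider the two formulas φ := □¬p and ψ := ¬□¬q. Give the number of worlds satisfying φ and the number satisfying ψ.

For □¬p:
a: no successors, so □¬p holds vacuously. ✓
b: successors {a, c}; ¬p there: a:T, c:F. ✗
c: no successors, so □¬p holds vacuously. ✓
— 2 worlds.
For ¬□¬q:
a: □¬q is T. ✗
b: □¬q is F. ✓
c: □¬q is T. ✗
— 1 world.

2 and 1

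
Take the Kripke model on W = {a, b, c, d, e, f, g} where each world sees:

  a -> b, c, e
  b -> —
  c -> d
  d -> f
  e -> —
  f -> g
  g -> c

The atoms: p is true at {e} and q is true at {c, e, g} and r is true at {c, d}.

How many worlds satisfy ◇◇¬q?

a: successors {b, c, e}; ◇¬q there: b:F, c:T, e:F. ✓
b: no successors, so ◇◇¬q fails. ✗
c: successors {d}; ◇¬q there: d:T. ✓
d: successors {f}; ◇¬q there: f:F. ✗
e: no successors, so ◇◇¬q fails. ✗
f: successors {g}; ◇¬q there: g:F. ✗
g: successors {c}; ◇¬q there: c:T. ✓
Satisfying worlds: {a, c, g}.

3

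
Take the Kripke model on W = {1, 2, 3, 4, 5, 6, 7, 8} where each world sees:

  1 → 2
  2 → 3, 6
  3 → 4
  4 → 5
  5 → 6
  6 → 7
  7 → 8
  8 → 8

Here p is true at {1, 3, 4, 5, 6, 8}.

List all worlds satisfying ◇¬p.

1: successors {2}; ¬p there: 2:T. ✓
2: successors {3, 6}; ¬p there: 3:F, 6:F. ✗
3: successors {4}; ¬p there: 4:F. ✗
4: successors {5}; ¬p there: 5:F. ✗
5: successors {6}; ¬p there: 6:F. ✗
6: successors {7}; ¬p there: 7:T. ✓
7: successors {8}; ¬p there: 8:F. ✗
8: successors {8}; ¬p there: 8:F. ✗

{1, 6}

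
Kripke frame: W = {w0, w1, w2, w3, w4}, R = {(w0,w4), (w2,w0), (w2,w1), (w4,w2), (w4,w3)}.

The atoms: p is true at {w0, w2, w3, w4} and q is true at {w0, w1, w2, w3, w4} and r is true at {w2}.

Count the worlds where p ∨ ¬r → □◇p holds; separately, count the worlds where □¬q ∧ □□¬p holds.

3 and 2

For p ∨ ¬r → □◇p:
w0: p ∨ ¬r is T, □◇p is T. ✓
w1: p ∨ ¬r is T, □◇p is T. ✓
w2: p ∨ ¬r is T, □◇p is F. ✗
w3: p ∨ ¬r is T, □◇p is T. ✓
w4: p ∨ ¬r is T, □◇p is F. ✗
— 3 worlds.
For □¬q ∧ □□¬p:
w0: □¬q is F, □□¬p is F. ✗
w1: □¬q is T, □□¬p is T. ✓
w2: □¬q is F, □□¬p is F. ✗
w3: □¬q is T, □□¬p is T. ✓
w4: □¬q is F, □□¬p is F. ✗
— 2 worlds.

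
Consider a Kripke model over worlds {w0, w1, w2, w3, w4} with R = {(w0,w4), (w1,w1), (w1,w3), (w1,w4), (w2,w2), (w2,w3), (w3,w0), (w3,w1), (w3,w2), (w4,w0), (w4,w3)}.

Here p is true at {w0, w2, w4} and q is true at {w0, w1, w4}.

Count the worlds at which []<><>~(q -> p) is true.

w0: successors {w4}; <><>~(q -> p) there: w4:T. ✓
w1: successors {w1, w3, w4}; <><>~(q -> p) there: w1:T, w3:T, w4:T. ✓
w2: successors {w2, w3}; <><>~(q -> p) there: w2:T, w3:T. ✓
w3: successors {w0, w1, w2}; <><>~(q -> p) there: w0:F, w1:T, w2:T. ✗
w4: successors {w0, w3}; <><>~(q -> p) there: w0:F, w3:T. ✗
Satisfying worlds: {w0, w1, w2}.

3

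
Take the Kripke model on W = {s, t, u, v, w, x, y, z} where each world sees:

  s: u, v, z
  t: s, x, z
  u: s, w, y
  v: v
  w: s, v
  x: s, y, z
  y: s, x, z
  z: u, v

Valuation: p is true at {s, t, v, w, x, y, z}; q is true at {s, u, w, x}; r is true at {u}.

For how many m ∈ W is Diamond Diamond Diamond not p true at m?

s: successors {u, v, z}; Diamond Diamond not p there: u:T, v:F, z:F. ✓
t: successors {s, x, z}; Diamond Diamond not p there: s:T, x:T, z:F. ✓
u: successors {s, w, y}; Diamond Diamond not p there: s:T, w:T, y:T. ✓
v: successors {v}; Diamond Diamond not p there: v:F. ✗
w: successors {s, v}; Diamond Diamond not p there: s:T, v:F. ✓
x: successors {s, y, z}; Diamond Diamond not p there: s:T, y:T, z:F. ✓
y: successors {s, x, z}; Diamond Diamond not p there: s:T, x:T, z:F. ✓
z: successors {u, v}; Diamond Diamond not p there: u:T, v:F. ✓
Satisfying worlds: {s, t, u, w, x, y, z}.

7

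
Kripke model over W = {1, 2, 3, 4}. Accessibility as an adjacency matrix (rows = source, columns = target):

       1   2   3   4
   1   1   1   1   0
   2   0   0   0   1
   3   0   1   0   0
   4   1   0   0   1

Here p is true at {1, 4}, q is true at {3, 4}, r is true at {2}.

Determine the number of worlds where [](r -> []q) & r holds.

1

1: [](r -> []q) is T, r is F. ✗
2: [](r -> []q) is T, r is T. ✓
3: [](r -> []q) is T, r is F. ✗
4: [](r -> []q) is T, r is F. ✗
Satisfying worlds: {2}.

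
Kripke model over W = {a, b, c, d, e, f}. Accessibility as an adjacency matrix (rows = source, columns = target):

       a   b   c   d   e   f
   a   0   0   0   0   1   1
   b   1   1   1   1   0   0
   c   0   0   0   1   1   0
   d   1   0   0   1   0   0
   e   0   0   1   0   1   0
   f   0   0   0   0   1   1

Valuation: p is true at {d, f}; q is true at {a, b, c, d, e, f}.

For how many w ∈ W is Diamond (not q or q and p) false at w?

a: successors {e, f}; not q or q and p there: e:F, f:T. ✓
b: successors {a, b, c, d}; not q or q and p there: a:F, b:F, c:F, d:T. ✓
c: successors {d, e}; not q or q and p there: d:T, e:F. ✓
d: successors {a, d}; not q or q and p there: a:F, d:T. ✓
e: successors {c, e}; not q or q and p there: c:F, e:F. ✗
f: successors {e, f}; not q or q and p there: e:F, f:T. ✓
Satisfying worlds: {a, b, c, d, f}.
So Diamond (not q or q and p) fails at the other 1 world.

1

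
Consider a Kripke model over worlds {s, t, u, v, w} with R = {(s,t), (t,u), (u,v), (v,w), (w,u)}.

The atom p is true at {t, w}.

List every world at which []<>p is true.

s: successors {t}; <>p there: t:F. ✗
t: successors {u}; <>p there: u:F. ✗
u: successors {v}; <>p there: v:T. ✓
v: successors {w}; <>p there: w:F. ✗
w: successors {u}; <>p there: u:F. ✗

{u}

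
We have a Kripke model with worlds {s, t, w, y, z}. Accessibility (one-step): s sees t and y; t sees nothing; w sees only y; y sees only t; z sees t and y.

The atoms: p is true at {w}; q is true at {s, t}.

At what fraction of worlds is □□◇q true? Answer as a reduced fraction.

s: successors {t, y}; □◇q there: t:T, y:F. ✗
t: no successors, so □□◇q holds vacuously. ✓
w: successors {y}; □◇q there: y:F. ✗
y: successors {t}; □◇q there: t:T. ✓
z: successors {t, y}; □◇q there: t:T, y:F. ✗
That's 2 of 5 worlds, so 2/5.

2/5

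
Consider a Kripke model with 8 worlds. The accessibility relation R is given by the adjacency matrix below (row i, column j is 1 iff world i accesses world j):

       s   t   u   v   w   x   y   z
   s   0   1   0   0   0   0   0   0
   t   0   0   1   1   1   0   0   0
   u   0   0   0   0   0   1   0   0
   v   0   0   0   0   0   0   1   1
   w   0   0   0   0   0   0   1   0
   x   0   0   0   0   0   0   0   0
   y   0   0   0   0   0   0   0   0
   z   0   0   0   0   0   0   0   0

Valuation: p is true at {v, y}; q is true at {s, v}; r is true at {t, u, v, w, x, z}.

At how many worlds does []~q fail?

s: successors {t}; ~q there: t:T. ✓
t: successors {u, v, w}; ~q there: u:T, v:F, w:T. ✗
u: successors {x}; ~q there: x:T. ✓
v: successors {y, z}; ~q there: y:T, z:T. ✓
w: successors {y}; ~q there: y:T. ✓
x: no successors, so []~q holds vacuously. ✓
y: no successors, so []~q holds vacuously. ✓
z: no successors, so []~q holds vacuously. ✓
Satisfying worlds: {s, u, v, w, x, y, z}.
So []~q fails at the other 1 world.

1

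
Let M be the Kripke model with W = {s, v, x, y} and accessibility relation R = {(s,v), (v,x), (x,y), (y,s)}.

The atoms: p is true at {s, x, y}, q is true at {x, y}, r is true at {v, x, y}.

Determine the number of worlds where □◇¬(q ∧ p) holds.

s: successors {v}; ◇¬(q ∧ p) there: v:F. ✗
v: successors {x}; ◇¬(q ∧ p) there: x:F. ✗
x: successors {y}; ◇¬(q ∧ p) there: y:T. ✓
y: successors {s}; ◇¬(q ∧ p) there: s:T. ✓
Satisfying worlds: {x, y}.

2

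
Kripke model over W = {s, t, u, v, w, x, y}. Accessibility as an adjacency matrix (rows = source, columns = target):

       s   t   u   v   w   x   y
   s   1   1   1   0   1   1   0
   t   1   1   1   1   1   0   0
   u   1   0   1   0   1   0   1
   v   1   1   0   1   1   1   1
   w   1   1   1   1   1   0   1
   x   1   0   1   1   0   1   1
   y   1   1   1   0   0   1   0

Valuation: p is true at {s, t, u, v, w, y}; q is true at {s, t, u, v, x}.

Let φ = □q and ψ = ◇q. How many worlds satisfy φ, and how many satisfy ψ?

For □q:
s: successors {s, t, u, w, x}; q there: s:T, t:T, u:T, w:F, x:T. ✗
t: successors {s, t, u, v, w}; q there: s:T, t:T, u:T, v:T, w:F. ✗
u: successors {s, u, w, y}; q there: s:T, u:T, w:F, y:F. ✗
v: successors {s, t, v, w, x, y}; q there: s:T, t:T, v:T, w:F, x:T, y:F. ✗
w: successors {s, t, u, v, w, y}; q there: s:T, t:T, u:T, v:T, w:F, y:F. ✗
x: successors {s, u, v, x, y}; q there: s:T, u:T, v:T, x:T, y:F. ✗
y: successors {s, t, u, x}; q there: s:T, t:T, u:T, x:T. ✓
— 1 world.
For ◇q:
s: successors {s, t, u, w, x}; q there: s:T, t:T, u:T, w:F, x:T. ✓
t: successors {s, t, u, v, w}; q there: s:T, t:T, u:T, v:T, w:F. ✓
u: successors {s, u, w, y}; q there: s:T, u:T, w:F, y:F. ✓
v: successors {s, t, v, w, x, y}; q there: s:T, t:T, v:T, w:F, x:T, y:F. ✓
w: successors {s, t, u, v, w, y}; q there: s:T, t:T, u:T, v:T, w:F, y:F. ✓
x: successors {s, u, v, x, y}; q there: s:T, u:T, v:T, x:T, y:F. ✓
y: successors {s, t, u, x}; q there: s:T, t:T, u:T, x:T. ✓
— 7 worlds.

1 and 7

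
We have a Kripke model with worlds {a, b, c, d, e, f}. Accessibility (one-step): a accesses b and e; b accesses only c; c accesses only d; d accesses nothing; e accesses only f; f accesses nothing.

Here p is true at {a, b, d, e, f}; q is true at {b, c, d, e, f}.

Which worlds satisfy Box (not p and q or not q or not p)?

a: successors {b, e}; not p and q or not q or not p there: b:F, e:F. ✗
b: successors {c}; not p and q or not q or not p there: c:T. ✓
c: successors {d}; not p and q or not q or not p there: d:F. ✗
d: no successors, so Box (not p and q or not q or not p) holds vacuously. ✓
e: successors {f}; not p and q or not q or not p there: f:F. ✗
f: no successors, so Box (not p and q or not q or not p) holds vacuously. ✓

{b, d, f}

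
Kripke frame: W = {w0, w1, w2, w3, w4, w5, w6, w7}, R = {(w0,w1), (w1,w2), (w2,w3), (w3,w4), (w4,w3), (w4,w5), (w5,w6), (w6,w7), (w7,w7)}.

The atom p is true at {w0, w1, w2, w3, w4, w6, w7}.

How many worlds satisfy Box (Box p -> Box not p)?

1

w0: successors {w1}; Box p -> Box not p there: w1:F. ✗
w1: successors {w2}; Box p -> Box not p there: w2:F. ✗
w2: successors {w3}; Box p -> Box not p there: w3:F. ✗
w3: successors {w4}; Box p -> Box not p there: w4:T. ✓
w4: successors {w3, w5}; Box p -> Box not p there: w3:F, w5:F. ✗
w5: successors {w6}; Box p -> Box not p there: w6:F. ✗
w6: successors {w7}; Box p -> Box not p there: w7:F. ✗
w7: successors {w7}; Box p -> Box not p there: w7:F. ✗
Satisfying worlds: {w3}.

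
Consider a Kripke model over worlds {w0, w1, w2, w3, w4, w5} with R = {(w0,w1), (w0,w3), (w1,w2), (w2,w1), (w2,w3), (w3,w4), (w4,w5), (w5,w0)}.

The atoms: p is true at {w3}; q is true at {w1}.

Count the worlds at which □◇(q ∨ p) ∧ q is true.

1

w0: □◇(q ∨ p) is F, q is F. ✗
w1: □◇(q ∨ p) is T, q is T. ✓
w2: □◇(q ∨ p) is F, q is F. ✗
w3: □◇(q ∨ p) is F, q is F. ✗
w4: □◇(q ∨ p) is F, q is F. ✗
w5: □◇(q ∨ p) is T, q is F. ✗
Satisfying worlds: {w1}.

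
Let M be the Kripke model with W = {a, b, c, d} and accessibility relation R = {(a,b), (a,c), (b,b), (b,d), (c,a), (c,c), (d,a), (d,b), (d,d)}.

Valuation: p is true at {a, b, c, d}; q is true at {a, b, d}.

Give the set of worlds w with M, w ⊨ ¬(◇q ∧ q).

{c}

a: ◇q ∧ q is T. ✗
b: ◇q ∧ q is T. ✗
c: ◇q ∧ q is F. ✓
d: ◇q ∧ q is T. ✗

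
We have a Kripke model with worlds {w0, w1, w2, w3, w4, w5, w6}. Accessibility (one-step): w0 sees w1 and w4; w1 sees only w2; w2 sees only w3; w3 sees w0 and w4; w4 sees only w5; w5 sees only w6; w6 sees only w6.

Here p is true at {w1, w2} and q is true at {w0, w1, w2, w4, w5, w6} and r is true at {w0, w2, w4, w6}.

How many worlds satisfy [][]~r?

w0: successors {w1, w4}; []~r there: w1:F, w4:T. ✗
w1: successors {w2}; []~r there: w2:T. ✓
w2: successors {w3}; []~r there: w3:F. ✗
w3: successors {w0, w4}; []~r there: w0:F, w4:T. ✗
w4: successors {w5}; []~r there: w5:F. ✗
w5: successors {w6}; []~r there: w6:F. ✗
w6: successors {w6}; []~r there: w6:F. ✗
Satisfying worlds: {w1}.

1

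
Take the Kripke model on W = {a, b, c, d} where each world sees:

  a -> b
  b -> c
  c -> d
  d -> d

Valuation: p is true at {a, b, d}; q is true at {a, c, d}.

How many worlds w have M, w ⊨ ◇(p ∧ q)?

a: successors {b}; p ∧ q there: b:F. ✗
b: successors {c}; p ∧ q there: c:F. ✗
c: successors {d}; p ∧ q there: d:T. ✓
d: successors {d}; p ∧ q there: d:T. ✓
Satisfying worlds: {c, d}.

2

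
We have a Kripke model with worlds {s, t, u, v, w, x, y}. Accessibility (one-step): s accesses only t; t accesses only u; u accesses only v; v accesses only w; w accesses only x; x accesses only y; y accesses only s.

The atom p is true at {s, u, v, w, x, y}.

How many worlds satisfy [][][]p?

6

s: successors {t}; [][]p there: t:T. ✓
t: successors {u}; [][]p there: u:T. ✓
u: successors {v}; [][]p there: v:T. ✓
v: successors {w}; [][]p there: w:T. ✓
w: successors {x}; [][]p there: x:T. ✓
x: successors {y}; [][]p there: y:F. ✗
y: successors {s}; [][]p there: s:T. ✓
Satisfying worlds: {s, t, u, v, w, y}.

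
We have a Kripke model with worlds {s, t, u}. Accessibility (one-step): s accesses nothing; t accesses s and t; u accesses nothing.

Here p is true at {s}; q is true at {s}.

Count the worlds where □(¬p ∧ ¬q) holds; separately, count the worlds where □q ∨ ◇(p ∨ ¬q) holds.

For □(¬p ∧ ¬q):
s: no successors, so □(¬p ∧ ¬q) holds vacuously. ✓
t: successors {s, t}; ¬p ∧ ¬q there: s:F, t:T. ✗
u: no successors, so □(¬p ∧ ¬q) holds vacuously. ✓
— 2 worlds.
For □q ∨ ◇(p ∨ ¬q):
s: □q is T, ◇(p ∨ ¬q) is F. ✓
t: □q is F, ◇(p ∨ ¬q) is T. ✓
u: □q is T, ◇(p ∨ ¬q) is F. ✓
— 3 worlds.

2 and 3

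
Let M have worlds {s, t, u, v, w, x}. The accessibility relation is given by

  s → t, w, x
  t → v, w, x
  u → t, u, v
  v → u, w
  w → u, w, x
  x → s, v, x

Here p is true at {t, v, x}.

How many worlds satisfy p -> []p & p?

3

s: p is F, []p & p is F. ✓
t: p is T, []p & p is F. ✗
u: p is F, []p & p is F. ✓
v: p is T, []p & p is F. ✗
w: p is F, []p & p is F. ✓
x: p is T, []p & p is F. ✗
Satisfying worlds: {s, u, w}.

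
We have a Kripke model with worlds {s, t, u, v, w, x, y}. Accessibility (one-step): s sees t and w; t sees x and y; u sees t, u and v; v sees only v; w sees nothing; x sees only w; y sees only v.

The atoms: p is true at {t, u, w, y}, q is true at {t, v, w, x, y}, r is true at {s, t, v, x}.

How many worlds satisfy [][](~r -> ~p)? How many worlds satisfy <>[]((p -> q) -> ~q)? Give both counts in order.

For [][](~r -> ~p):
s: successors {t, w}; [](~r -> ~p) there: t:F, w:T. ✗
t: successors {x, y}; [](~r -> ~p) there: x:F, y:T. ✗
u: successors {t, u, v}; [](~r -> ~p) there: t:F, u:F, v:T. ✗
v: successors {v}; [](~r -> ~p) there: v:T. ✓
w: no successors, so [][](~r -> ~p) holds vacuously. ✓
x: successors {w}; [](~r -> ~p) there: w:T. ✓
y: successors {v}; [](~r -> ~p) there: v:T. ✓
— 4 worlds.
For <>[]((p -> q) -> ~q):
s: successors {t, w}; []((p -> q) -> ~q) there: t:F, w:T. ✓
t: successors {x, y}; []((p -> q) -> ~q) there: x:F, y:F. ✗
u: successors {t, u, v}; []((p -> q) -> ~q) there: t:F, u:F, v:F. ✗
v: successors {v}; []((p -> q) -> ~q) there: v:F. ✗
w: no successors, so <>[]((p -> q) -> ~q) fails. ✗
x: successors {w}; []((p -> q) -> ~q) there: w:T. ✓
y: successors {v}; []((p -> q) -> ~q) there: v:F. ✗
— 2 worlds.

4 and 2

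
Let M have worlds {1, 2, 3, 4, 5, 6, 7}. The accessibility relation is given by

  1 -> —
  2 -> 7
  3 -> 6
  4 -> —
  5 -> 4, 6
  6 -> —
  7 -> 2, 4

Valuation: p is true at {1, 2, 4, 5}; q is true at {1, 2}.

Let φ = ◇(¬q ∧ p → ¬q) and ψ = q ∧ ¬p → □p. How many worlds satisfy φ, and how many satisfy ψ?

4 and 7

For ◇(¬q ∧ p → ¬q):
1: no successors, so ◇(¬q ∧ p → ¬q) fails. ✗
2: successors {7}; ¬q ∧ p → ¬q there: 7:T. ✓
3: successors {6}; ¬q ∧ p → ¬q there: 6:T. ✓
4: no successors, so ◇(¬q ∧ p → ¬q) fails. ✗
5: successors {4, 6}; ¬q ∧ p → ¬q there: 4:T, 6:T. ✓
6: no successors, so ◇(¬q ∧ p → ¬q) fails. ✗
7: successors {2, 4}; ¬q ∧ p → ¬q there: 2:T, 4:T. ✓
— 4 worlds.
For q ∧ ¬p → □p:
1: q ∧ ¬p is F, □p is T. ✓
2: q ∧ ¬p is F, □p is F. ✓
3: q ∧ ¬p is F, □p is F. ✓
4: q ∧ ¬p is F, □p is T. ✓
5: q ∧ ¬p is F, □p is F. ✓
6: q ∧ ¬p is F, □p is T. ✓
7: q ∧ ¬p is F, □p is T. ✓
— 7 worlds.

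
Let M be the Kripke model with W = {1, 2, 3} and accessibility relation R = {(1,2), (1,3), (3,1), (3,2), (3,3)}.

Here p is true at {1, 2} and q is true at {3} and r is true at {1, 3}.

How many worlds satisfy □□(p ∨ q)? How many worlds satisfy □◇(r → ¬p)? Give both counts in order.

3 and 1

For □□(p ∨ q):
1: successors {2, 3}; □(p ∨ q) there: 2:T, 3:T. ✓
2: no successors, so □□(p ∨ q) holds vacuously. ✓
3: successors {1, 2, 3}; □(p ∨ q) there: 1:T, 2:T, 3:T. ✓
— 3 worlds.
For □◇(r → ¬p):
1: successors {2, 3}; ◇(r → ¬p) there: 2:F, 3:T. ✗
2: no successors, so □◇(r → ¬p) holds vacuously. ✓
3: successors {1, 2, 3}; ◇(r → ¬p) there: 1:T, 2:F, 3:T. ✗
— 1 world.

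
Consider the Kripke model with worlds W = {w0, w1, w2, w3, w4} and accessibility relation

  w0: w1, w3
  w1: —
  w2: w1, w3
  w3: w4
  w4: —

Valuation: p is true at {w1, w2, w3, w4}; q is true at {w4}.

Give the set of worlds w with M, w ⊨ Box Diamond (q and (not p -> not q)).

{w1, w4}

w0: successors {w1, w3}; Diamond (q and (not p -> not q)) there: w1:F, w3:T. ✗
w1: no successors, so Box Diamond (q and (not p -> not q)) holds vacuously. ✓
w2: successors {w1, w3}; Diamond (q and (not p -> not q)) there: w1:F, w3:T. ✗
w3: successors {w4}; Diamond (q and (not p -> not q)) there: w4:F. ✗
w4: no successors, so Box Diamond (q and (not p -> not q)) holds vacuously. ✓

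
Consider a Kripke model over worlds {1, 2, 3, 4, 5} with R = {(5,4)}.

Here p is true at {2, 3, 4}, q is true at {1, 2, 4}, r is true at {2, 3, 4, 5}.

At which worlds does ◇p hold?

{5}

1: no successors, so ◇p fails. ✗
2: no successors, so ◇p fails. ✗
3: no successors, so ◇p fails. ✗
4: no successors, so ◇p fails. ✗
5: successors {4}; p there: 4:T. ✓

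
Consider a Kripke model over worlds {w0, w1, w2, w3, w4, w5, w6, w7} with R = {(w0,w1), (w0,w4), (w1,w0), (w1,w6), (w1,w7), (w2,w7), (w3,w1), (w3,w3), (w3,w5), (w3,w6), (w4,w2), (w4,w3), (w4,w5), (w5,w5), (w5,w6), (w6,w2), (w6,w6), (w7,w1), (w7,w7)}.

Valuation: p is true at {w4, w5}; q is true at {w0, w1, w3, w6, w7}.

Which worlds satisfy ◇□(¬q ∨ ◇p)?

{w0}

w0: successors {w1, w4}; □(¬q ∨ ◇p) there: w1:F, w4:T. ✓
w1: successors {w0, w6, w7}; □(¬q ∨ ◇p) there: w0:F, w6:F, w7:F. ✗
w2: successors {w7}; □(¬q ∨ ◇p) there: w7:F. ✗
w3: successors {w1, w3, w5, w6}; □(¬q ∨ ◇p) there: w1:F, w3:F, w5:F, w6:F. ✗
w4: successors {w2, w3, w5}; □(¬q ∨ ◇p) there: w2:F, w3:F, w5:F. ✗
w5: successors {w5, w6}; □(¬q ∨ ◇p) there: w5:F, w6:F. ✗
w6: successors {w2, w6}; □(¬q ∨ ◇p) there: w2:F, w6:F. ✗
w7: successors {w1, w7}; □(¬q ∨ ◇p) there: w1:F, w7:F. ✗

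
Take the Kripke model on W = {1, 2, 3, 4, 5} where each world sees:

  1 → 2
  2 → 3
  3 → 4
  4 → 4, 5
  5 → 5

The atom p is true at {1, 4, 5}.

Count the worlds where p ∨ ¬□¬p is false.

1

1: p is T, ¬□¬p is F. ✓
2: p is F, ¬□¬p is F. ✗
3: p is F, ¬□¬p is T. ✓
4: p is T, ¬□¬p is T. ✓
5: p is T, ¬□¬p is T. ✓
Satisfying worlds: {1, 3, 4, 5}.
So p ∨ ¬□¬p fails at the other 1 world.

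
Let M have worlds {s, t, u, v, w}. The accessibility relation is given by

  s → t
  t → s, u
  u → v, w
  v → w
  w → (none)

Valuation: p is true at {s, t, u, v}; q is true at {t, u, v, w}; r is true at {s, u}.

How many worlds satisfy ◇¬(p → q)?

1

s: successors {t}; ¬(p → q) there: t:F. ✗
t: successors {s, u}; ¬(p → q) there: s:T, u:F. ✓
u: successors {v, w}; ¬(p → q) there: v:F, w:F. ✗
v: successors {w}; ¬(p → q) there: w:F. ✗
w: no successors, so ◇¬(p → q) fails. ✗
Satisfying worlds: {t}.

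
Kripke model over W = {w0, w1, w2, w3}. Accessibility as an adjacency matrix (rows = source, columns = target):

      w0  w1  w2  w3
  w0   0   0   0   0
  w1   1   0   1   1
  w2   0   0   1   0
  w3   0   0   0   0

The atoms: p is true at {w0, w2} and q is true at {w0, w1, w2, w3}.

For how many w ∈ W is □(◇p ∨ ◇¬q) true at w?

3

w0: no successors, so □(◇p ∨ ◇¬q) holds vacuously. ✓
w1: successors {w0, w2, w3}; ◇p ∨ ◇¬q there: w0:F, w2:T, w3:F. ✗
w2: successors {w2}; ◇p ∨ ◇¬q there: w2:T. ✓
w3: no successors, so □(◇p ∨ ◇¬q) holds vacuously. ✓
Satisfying worlds: {w0, w2, w3}.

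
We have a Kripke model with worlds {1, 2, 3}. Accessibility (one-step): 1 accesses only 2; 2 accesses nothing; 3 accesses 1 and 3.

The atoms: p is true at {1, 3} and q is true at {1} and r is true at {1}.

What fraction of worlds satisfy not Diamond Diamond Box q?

1: Diamond Diamond Box q is F. ✓
2: Diamond Diamond Box q is F. ✓
3: Diamond Diamond Box q is T. ✗
That's 2 of 3 worlds, so 2/3.

2/3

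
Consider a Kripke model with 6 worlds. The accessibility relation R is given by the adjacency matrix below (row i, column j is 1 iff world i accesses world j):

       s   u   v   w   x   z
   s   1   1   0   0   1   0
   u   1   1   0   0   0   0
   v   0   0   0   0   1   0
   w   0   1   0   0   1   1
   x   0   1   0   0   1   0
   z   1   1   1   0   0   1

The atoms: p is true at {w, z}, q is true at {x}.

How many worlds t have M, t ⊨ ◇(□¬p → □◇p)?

s: successors {s, u, x}; □¬p → □◇p there: s:F, u:F, x:F. ✗
u: successors {s, u}; □¬p → □◇p there: s:F, u:F. ✗
v: successors {x}; □¬p → □◇p there: x:F. ✗
w: successors {u, x, z}; □¬p → □◇p there: u:F, x:F, z:T. ✓
x: successors {u, x}; □¬p → □◇p there: u:F, x:F. ✗
z: successors {s, u, v, z}; □¬p → □◇p there: s:F, u:F, v:F, z:T. ✓
Satisfying worlds: {w, z}.

2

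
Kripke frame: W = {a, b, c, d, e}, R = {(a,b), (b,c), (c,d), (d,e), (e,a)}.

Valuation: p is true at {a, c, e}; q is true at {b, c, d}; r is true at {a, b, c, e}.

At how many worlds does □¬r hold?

1

a: successors {b}; ¬r there: b:F. ✗
b: successors {c}; ¬r there: c:F. ✗
c: successors {d}; ¬r there: d:T. ✓
d: successors {e}; ¬r there: e:F. ✗
e: successors {a}; ¬r there: a:F. ✗
Satisfying worlds: {c}.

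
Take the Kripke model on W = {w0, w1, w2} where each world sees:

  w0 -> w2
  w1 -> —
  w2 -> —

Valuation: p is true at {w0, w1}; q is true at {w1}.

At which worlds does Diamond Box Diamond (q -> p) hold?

{w0}

w0: successors {w2}; Box Diamond (q -> p) there: w2:T. ✓
w1: no successors, so Diamond Box Diamond (q -> p) fails. ✗
w2: no successors, so Diamond Box Diamond (q -> p) fails. ✗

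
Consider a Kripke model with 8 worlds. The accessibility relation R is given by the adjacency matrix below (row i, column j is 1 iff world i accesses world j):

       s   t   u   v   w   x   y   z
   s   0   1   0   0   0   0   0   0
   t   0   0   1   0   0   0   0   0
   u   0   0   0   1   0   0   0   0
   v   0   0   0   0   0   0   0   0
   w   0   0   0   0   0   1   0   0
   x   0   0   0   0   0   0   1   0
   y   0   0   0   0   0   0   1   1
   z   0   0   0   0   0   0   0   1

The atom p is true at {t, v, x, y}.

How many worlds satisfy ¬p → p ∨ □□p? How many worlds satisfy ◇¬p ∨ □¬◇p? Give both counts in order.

6 and 6

For ¬p → p ∨ □□p:
s: ¬p is T, p ∨ □□p is F. ✗
t: ¬p is F, p ∨ □□p is T. ✓
u: ¬p is T, p ∨ □□p is T. ✓
v: ¬p is F, p ∨ □□p is T. ✓
w: ¬p is T, p ∨ □□p is T. ✓
x: ¬p is F, p ∨ □□p is T. ✓
y: ¬p is F, p ∨ □□p is T. ✓
z: ¬p is T, p ∨ □□p is F. ✗
— 6 worlds.
For ◇¬p ∨ □¬◇p:
s: ◇¬p is F, □¬◇p is T. ✓
t: ◇¬p is T, □¬◇p is F. ✓
u: ◇¬p is F, □¬◇p is T. ✓
v: ◇¬p is F, □¬◇p is T. ✓
w: ◇¬p is F, □¬◇p is F. ✗
x: ◇¬p is F, □¬◇p is F. ✗
y: ◇¬p is T, □¬◇p is F. ✓
z: ◇¬p is T, □¬◇p is T. ✓
— 6 worlds.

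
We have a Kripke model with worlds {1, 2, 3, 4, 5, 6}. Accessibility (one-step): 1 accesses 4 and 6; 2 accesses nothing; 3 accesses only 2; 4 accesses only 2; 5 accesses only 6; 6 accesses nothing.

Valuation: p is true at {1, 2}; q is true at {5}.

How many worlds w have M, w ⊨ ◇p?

2

1: successors {4, 6}; p there: 4:F, 6:F. ✗
2: no successors, so ◇p fails. ✗
3: successors {2}; p there: 2:T. ✓
4: successors {2}; p there: 2:T. ✓
5: successors {6}; p there: 6:F. ✗
6: no successors, so ◇p fails. ✗
Satisfying worlds: {3, 4}.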